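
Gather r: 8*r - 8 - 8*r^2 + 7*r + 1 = -8*r^2 + 15*r - 7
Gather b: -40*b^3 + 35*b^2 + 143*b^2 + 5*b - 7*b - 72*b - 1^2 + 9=-40*b^3 + 178*b^2 - 74*b + 8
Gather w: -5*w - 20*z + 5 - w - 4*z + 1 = -6*w - 24*z + 6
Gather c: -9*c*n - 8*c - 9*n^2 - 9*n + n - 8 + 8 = c*(-9*n - 8) - 9*n^2 - 8*n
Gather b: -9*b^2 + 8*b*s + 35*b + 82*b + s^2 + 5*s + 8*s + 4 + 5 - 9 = -9*b^2 + b*(8*s + 117) + s^2 + 13*s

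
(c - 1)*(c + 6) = c^2 + 5*c - 6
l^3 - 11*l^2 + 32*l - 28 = (l - 7)*(l - 2)^2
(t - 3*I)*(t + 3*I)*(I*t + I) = I*t^3 + I*t^2 + 9*I*t + 9*I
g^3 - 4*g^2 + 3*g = g*(g - 3)*(g - 1)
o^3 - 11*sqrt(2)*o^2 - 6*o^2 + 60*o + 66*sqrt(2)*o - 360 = (o - 6)*(o - 6*sqrt(2))*(o - 5*sqrt(2))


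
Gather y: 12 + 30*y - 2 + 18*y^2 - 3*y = 18*y^2 + 27*y + 10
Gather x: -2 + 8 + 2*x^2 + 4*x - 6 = 2*x^2 + 4*x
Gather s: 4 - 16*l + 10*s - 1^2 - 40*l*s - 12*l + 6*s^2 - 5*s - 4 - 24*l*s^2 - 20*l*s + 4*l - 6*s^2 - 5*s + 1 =-24*l*s^2 - 60*l*s - 24*l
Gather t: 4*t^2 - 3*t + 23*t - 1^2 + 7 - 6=4*t^2 + 20*t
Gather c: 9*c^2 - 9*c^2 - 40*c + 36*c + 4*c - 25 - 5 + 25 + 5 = 0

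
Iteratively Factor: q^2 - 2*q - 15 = (q - 5)*(q + 3)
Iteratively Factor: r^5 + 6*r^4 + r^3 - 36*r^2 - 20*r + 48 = (r + 3)*(r^4 + 3*r^3 - 8*r^2 - 12*r + 16) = (r - 2)*(r + 3)*(r^3 + 5*r^2 + 2*r - 8) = (r - 2)*(r - 1)*(r + 3)*(r^2 + 6*r + 8) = (r - 2)*(r - 1)*(r + 3)*(r + 4)*(r + 2)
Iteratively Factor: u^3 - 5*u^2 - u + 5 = (u - 5)*(u^2 - 1) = (u - 5)*(u + 1)*(u - 1)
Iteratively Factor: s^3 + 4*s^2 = (s)*(s^2 + 4*s) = s*(s + 4)*(s)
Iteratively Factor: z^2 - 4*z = (z)*(z - 4)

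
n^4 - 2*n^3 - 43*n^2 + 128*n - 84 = (n - 6)*(n - 2)*(n - 1)*(n + 7)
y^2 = y^2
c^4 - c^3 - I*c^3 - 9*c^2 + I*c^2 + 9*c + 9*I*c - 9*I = (c - 3)*(c - 1)*(c + 3)*(c - I)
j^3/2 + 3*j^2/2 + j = j*(j/2 + 1)*(j + 1)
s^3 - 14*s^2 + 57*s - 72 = (s - 8)*(s - 3)^2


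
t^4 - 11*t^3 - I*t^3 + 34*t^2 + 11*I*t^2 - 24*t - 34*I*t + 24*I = (t - 6)*(t - 4)*(t - 1)*(t - I)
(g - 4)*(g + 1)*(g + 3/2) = g^3 - 3*g^2/2 - 17*g/2 - 6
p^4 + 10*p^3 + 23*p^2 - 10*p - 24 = (p - 1)*(p + 1)*(p + 4)*(p + 6)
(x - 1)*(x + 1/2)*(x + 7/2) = x^3 + 3*x^2 - 9*x/4 - 7/4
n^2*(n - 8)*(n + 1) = n^4 - 7*n^3 - 8*n^2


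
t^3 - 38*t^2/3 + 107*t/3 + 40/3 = (t - 8)*(t - 5)*(t + 1/3)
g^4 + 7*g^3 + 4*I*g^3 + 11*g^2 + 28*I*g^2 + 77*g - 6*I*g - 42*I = (g + 7)*(g - I)^2*(g + 6*I)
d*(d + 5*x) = d^2 + 5*d*x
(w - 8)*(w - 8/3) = w^2 - 32*w/3 + 64/3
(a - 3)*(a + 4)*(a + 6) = a^3 + 7*a^2 - 6*a - 72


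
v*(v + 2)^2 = v^3 + 4*v^2 + 4*v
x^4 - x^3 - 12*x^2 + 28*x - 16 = (x - 2)^2*(x - 1)*(x + 4)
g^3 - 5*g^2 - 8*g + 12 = (g - 6)*(g - 1)*(g + 2)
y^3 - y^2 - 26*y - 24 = (y - 6)*(y + 1)*(y + 4)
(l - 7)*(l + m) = l^2 + l*m - 7*l - 7*m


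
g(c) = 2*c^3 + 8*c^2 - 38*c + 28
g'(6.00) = 274.00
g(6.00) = 520.00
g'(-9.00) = 304.00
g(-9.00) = -440.00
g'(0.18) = -34.93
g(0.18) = 21.43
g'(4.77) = 174.84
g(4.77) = 245.83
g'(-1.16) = -48.49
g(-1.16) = 79.72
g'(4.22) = 136.37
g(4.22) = 160.41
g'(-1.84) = -47.13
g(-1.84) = 112.55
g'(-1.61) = -48.21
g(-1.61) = 101.57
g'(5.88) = 263.53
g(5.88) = 487.75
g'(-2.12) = -44.95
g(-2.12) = 125.46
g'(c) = 6*c^2 + 16*c - 38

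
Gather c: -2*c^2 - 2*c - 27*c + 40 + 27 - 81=-2*c^2 - 29*c - 14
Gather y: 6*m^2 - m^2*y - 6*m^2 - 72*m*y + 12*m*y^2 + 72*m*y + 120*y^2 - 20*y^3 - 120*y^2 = -m^2*y + 12*m*y^2 - 20*y^3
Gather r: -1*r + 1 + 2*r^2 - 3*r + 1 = 2*r^2 - 4*r + 2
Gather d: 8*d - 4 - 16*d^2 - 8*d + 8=4 - 16*d^2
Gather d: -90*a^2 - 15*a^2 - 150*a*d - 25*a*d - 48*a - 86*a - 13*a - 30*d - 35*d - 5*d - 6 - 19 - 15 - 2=-105*a^2 - 147*a + d*(-175*a - 70) - 42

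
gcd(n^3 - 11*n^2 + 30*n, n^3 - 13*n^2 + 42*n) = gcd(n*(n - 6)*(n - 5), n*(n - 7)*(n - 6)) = n^2 - 6*n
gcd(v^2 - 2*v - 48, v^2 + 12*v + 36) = v + 6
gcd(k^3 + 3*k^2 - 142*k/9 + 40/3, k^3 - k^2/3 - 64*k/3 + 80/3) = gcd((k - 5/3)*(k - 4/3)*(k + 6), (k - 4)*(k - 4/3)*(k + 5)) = k - 4/3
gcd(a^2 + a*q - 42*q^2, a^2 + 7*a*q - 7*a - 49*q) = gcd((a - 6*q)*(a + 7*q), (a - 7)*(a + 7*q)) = a + 7*q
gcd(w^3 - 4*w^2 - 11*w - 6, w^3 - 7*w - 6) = w + 1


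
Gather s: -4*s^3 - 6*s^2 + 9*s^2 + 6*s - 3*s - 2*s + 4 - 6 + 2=-4*s^3 + 3*s^2 + s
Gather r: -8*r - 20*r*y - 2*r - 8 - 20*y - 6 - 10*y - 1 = r*(-20*y - 10) - 30*y - 15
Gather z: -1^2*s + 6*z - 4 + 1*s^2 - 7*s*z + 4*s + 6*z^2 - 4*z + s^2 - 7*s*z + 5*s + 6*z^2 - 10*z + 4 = 2*s^2 + 8*s + 12*z^2 + z*(-14*s - 8)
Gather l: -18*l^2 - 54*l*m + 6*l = -18*l^2 + l*(6 - 54*m)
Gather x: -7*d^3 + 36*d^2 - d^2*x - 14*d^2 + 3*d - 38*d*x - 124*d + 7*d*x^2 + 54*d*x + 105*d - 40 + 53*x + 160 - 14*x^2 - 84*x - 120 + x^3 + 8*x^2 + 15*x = -7*d^3 + 22*d^2 - 16*d + x^3 + x^2*(7*d - 6) + x*(-d^2 + 16*d - 16)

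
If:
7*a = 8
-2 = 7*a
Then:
No Solution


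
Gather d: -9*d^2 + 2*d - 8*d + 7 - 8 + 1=-9*d^2 - 6*d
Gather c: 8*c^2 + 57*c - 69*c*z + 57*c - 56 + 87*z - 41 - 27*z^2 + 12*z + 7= 8*c^2 + c*(114 - 69*z) - 27*z^2 + 99*z - 90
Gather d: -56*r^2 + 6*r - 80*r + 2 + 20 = -56*r^2 - 74*r + 22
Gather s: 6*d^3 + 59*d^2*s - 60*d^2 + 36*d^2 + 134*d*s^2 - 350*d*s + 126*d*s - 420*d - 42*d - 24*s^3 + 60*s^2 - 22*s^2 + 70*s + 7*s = 6*d^3 - 24*d^2 - 462*d - 24*s^3 + s^2*(134*d + 38) + s*(59*d^2 - 224*d + 77)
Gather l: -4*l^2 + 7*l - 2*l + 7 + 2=-4*l^2 + 5*l + 9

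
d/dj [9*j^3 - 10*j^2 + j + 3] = 27*j^2 - 20*j + 1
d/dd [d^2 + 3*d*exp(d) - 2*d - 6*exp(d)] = 3*d*exp(d) + 2*d - 3*exp(d) - 2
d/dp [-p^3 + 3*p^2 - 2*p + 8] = -3*p^2 + 6*p - 2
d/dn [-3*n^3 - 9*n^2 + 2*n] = -9*n^2 - 18*n + 2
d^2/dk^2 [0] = 0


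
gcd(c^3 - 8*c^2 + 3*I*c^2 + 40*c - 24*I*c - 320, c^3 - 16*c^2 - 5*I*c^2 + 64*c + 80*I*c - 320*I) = c^2 + c*(-8 - 5*I) + 40*I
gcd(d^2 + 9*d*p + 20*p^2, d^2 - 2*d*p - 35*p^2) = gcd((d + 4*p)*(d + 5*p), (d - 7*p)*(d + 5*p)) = d + 5*p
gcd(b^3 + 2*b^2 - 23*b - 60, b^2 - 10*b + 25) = b - 5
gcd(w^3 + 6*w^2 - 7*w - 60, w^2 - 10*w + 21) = w - 3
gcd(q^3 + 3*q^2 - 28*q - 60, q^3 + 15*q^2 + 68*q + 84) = q^2 + 8*q + 12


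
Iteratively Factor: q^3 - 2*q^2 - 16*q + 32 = (q + 4)*(q^2 - 6*q + 8) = (q - 2)*(q + 4)*(q - 4)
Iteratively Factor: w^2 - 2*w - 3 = (w - 3)*(w + 1)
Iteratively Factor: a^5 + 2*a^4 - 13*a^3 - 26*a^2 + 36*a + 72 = (a + 2)*(a^4 - 13*a^2 + 36) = (a - 3)*(a + 2)*(a^3 + 3*a^2 - 4*a - 12) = (a - 3)*(a + 2)*(a + 3)*(a^2 - 4) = (a - 3)*(a - 2)*(a + 2)*(a + 3)*(a + 2)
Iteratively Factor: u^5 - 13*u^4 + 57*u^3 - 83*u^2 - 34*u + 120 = (u - 4)*(u^4 - 9*u^3 + 21*u^2 + u - 30) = (u - 4)*(u + 1)*(u^3 - 10*u^2 + 31*u - 30) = (u - 5)*(u - 4)*(u + 1)*(u^2 - 5*u + 6) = (u - 5)*(u - 4)*(u - 2)*(u + 1)*(u - 3)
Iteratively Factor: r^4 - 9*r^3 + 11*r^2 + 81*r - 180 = (r - 4)*(r^3 - 5*r^2 - 9*r + 45) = (r - 4)*(r + 3)*(r^2 - 8*r + 15) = (r - 5)*(r - 4)*(r + 3)*(r - 3)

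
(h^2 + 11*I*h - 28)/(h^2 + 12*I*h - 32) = (h + 7*I)/(h + 8*I)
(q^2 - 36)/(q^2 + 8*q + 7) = (q^2 - 36)/(q^2 + 8*q + 7)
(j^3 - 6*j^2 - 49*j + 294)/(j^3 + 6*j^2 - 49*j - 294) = (j - 6)/(j + 6)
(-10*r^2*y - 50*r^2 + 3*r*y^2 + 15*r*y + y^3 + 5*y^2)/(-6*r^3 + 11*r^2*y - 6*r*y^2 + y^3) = (5*r*y + 25*r + y^2 + 5*y)/(3*r^2 - 4*r*y + y^2)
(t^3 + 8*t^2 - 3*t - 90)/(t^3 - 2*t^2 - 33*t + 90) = (t + 5)/(t - 5)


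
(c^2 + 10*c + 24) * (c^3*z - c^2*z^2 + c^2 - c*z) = c^5*z - c^4*z^2 + 10*c^4*z + c^4 - 10*c^3*z^2 + 23*c^3*z + 10*c^3 - 24*c^2*z^2 - 10*c^2*z + 24*c^2 - 24*c*z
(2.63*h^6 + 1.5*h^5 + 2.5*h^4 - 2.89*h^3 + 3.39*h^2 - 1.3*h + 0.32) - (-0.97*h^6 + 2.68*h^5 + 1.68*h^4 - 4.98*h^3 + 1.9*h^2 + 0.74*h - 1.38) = 3.6*h^6 - 1.18*h^5 + 0.82*h^4 + 2.09*h^3 + 1.49*h^2 - 2.04*h + 1.7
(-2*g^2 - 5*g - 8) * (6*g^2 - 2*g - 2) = -12*g^4 - 26*g^3 - 34*g^2 + 26*g + 16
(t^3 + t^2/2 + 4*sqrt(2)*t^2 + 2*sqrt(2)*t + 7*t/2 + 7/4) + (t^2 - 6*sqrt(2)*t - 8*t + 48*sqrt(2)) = t^3 + 3*t^2/2 + 4*sqrt(2)*t^2 - 4*sqrt(2)*t - 9*t/2 + 7/4 + 48*sqrt(2)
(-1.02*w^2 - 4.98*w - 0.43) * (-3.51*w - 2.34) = 3.5802*w^3 + 19.8666*w^2 + 13.1625*w + 1.0062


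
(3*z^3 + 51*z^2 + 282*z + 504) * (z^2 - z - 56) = 3*z^5 + 48*z^4 + 63*z^3 - 2634*z^2 - 16296*z - 28224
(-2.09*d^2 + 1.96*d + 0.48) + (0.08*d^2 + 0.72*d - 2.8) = -2.01*d^2 + 2.68*d - 2.32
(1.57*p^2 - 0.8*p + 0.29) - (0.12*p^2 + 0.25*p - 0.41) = 1.45*p^2 - 1.05*p + 0.7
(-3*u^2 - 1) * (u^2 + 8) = -3*u^4 - 25*u^2 - 8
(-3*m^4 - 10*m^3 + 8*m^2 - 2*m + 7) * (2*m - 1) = -6*m^5 - 17*m^4 + 26*m^3 - 12*m^2 + 16*m - 7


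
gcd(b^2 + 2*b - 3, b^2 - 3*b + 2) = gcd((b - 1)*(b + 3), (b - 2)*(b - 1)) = b - 1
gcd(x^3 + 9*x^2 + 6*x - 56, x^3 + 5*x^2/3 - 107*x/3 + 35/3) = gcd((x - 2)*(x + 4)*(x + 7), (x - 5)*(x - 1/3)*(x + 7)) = x + 7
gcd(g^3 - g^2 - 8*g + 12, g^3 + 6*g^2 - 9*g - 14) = g - 2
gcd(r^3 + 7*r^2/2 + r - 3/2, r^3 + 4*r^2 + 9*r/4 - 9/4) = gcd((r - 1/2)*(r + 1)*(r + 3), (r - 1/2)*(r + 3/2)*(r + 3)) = r^2 + 5*r/2 - 3/2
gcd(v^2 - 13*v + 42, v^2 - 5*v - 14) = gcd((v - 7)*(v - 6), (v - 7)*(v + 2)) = v - 7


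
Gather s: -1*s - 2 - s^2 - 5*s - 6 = -s^2 - 6*s - 8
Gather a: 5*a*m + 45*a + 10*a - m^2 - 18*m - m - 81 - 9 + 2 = a*(5*m + 55) - m^2 - 19*m - 88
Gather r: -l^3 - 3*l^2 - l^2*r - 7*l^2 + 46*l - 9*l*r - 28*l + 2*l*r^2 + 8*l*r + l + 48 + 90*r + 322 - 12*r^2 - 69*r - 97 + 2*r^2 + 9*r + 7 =-l^3 - 10*l^2 + 19*l + r^2*(2*l - 10) + r*(-l^2 - l + 30) + 280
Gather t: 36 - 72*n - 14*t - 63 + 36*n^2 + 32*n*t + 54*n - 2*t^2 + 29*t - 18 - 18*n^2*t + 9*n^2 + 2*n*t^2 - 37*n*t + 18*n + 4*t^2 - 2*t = 45*n^2 + t^2*(2*n + 2) + t*(-18*n^2 - 5*n + 13) - 45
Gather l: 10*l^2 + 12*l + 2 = 10*l^2 + 12*l + 2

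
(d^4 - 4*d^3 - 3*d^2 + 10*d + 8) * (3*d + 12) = 3*d^5 - 57*d^3 - 6*d^2 + 144*d + 96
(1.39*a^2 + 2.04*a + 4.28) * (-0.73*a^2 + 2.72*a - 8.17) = -1.0147*a^4 + 2.2916*a^3 - 8.9319*a^2 - 5.0252*a - 34.9676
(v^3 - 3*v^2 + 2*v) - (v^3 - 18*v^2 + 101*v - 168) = 15*v^2 - 99*v + 168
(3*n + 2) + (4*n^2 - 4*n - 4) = 4*n^2 - n - 2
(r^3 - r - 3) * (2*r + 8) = 2*r^4 + 8*r^3 - 2*r^2 - 14*r - 24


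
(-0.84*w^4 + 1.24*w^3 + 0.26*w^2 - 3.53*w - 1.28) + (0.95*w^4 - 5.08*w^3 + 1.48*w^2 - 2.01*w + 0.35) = 0.11*w^4 - 3.84*w^3 + 1.74*w^2 - 5.54*w - 0.93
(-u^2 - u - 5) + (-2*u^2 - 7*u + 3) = -3*u^2 - 8*u - 2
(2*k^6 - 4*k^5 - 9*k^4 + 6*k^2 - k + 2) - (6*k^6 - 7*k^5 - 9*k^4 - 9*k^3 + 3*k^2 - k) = -4*k^6 + 3*k^5 + 9*k^3 + 3*k^2 + 2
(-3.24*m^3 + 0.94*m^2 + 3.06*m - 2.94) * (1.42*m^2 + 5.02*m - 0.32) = -4.6008*m^5 - 14.93*m^4 + 10.1008*m^3 + 10.8856*m^2 - 15.738*m + 0.9408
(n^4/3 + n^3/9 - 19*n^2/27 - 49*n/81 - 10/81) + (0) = n^4/3 + n^3/9 - 19*n^2/27 - 49*n/81 - 10/81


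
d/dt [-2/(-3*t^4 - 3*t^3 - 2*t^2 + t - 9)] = 2*(-12*t^3 - 9*t^2 - 4*t + 1)/(3*t^4 + 3*t^3 + 2*t^2 - t + 9)^2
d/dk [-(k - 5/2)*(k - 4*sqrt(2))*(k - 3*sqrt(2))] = -3*k^2 + 5*k + 14*sqrt(2)*k - 35*sqrt(2)/2 - 24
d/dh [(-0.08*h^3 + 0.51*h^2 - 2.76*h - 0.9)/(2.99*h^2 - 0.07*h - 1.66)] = (-0.2392*h^4 + 0.0112000000000001*h^3 + 8.6151*h^2 + 3.6888*h + 4.5186)/(8.9401*h^4 - 0.4186*h^3 - 9.9219*h^2 + 0.2324*h + 2.7556)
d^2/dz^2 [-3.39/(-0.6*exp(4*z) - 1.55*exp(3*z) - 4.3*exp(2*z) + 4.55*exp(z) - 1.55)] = ((-32.544*exp(3*z) - 47.2905*exp(2*z) - 58.308*exp(z) + 15.4245)*(0.6*exp(4*z) + 1.55*exp(3*z) + 4.3*exp(2*z) - 4.55*exp(z) + 1.55) + 3.39*(2.4*exp(3*z) + 4.65*exp(2*z) + 8.6*exp(z) - 4.55)*(4.8*exp(3*z) + 9.3*exp(2*z) + 17.2*exp(z) - 9.1)*exp(z))*exp(z)/(0.6*exp(4*z) + 1.55*exp(3*z) + 4.3*exp(2*z) - 4.55*exp(z) + 1.55)^3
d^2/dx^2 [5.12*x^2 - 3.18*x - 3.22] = 10.2400000000000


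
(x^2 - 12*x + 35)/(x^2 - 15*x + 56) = (x - 5)/(x - 8)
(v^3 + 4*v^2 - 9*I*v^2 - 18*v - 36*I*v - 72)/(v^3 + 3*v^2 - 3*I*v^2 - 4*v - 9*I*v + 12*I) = (v - 6*I)/(v - 1)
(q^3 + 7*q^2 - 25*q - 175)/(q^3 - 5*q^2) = 1 + 12/q + 35/q^2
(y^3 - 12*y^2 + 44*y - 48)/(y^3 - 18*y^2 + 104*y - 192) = (y - 2)/(y - 8)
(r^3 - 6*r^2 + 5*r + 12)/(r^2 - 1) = (r^2 - 7*r + 12)/(r - 1)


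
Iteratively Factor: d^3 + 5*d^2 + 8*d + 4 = (d + 2)*(d^2 + 3*d + 2) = (d + 2)^2*(d + 1)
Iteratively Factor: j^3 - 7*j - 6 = (j - 3)*(j^2 + 3*j + 2) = (j - 3)*(j + 1)*(j + 2)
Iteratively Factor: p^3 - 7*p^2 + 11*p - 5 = (p - 5)*(p^2 - 2*p + 1) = (p - 5)*(p - 1)*(p - 1)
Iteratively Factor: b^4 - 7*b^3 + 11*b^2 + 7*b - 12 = (b - 1)*(b^3 - 6*b^2 + 5*b + 12) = (b - 4)*(b - 1)*(b^2 - 2*b - 3) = (b - 4)*(b - 1)*(b + 1)*(b - 3)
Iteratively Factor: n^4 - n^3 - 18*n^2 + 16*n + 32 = (n + 4)*(n^3 - 5*n^2 + 2*n + 8) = (n - 4)*(n + 4)*(n^2 - n - 2) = (n - 4)*(n - 2)*(n + 4)*(n + 1)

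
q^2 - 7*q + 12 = (q - 4)*(q - 3)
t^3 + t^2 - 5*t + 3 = (t - 1)^2*(t + 3)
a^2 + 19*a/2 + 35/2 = (a + 5/2)*(a + 7)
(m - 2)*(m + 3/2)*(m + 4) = m^3 + 7*m^2/2 - 5*m - 12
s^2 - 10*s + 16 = (s - 8)*(s - 2)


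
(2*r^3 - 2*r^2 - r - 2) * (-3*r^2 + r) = -6*r^5 + 8*r^4 + r^3 + 5*r^2 - 2*r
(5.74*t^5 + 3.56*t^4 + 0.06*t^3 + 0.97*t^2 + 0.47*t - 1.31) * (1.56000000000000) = 8.9544*t^5 + 5.5536*t^4 + 0.0936*t^3 + 1.5132*t^2 + 0.7332*t - 2.0436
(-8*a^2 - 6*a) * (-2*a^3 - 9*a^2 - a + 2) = 16*a^5 + 84*a^4 + 62*a^3 - 10*a^2 - 12*a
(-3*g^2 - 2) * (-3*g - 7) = 9*g^3 + 21*g^2 + 6*g + 14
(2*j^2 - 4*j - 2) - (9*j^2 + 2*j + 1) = -7*j^2 - 6*j - 3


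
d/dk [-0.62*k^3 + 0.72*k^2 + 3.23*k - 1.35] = -1.86*k^2 + 1.44*k + 3.23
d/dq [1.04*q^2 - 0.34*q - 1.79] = 2.08*q - 0.34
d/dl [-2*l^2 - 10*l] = -4*l - 10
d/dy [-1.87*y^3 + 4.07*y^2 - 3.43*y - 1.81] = -5.61*y^2 + 8.14*y - 3.43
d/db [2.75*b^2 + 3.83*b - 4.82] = 5.5*b + 3.83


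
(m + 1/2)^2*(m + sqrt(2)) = m^3 + m^2 + sqrt(2)*m^2 + m/4 + sqrt(2)*m + sqrt(2)/4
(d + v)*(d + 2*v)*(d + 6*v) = d^3 + 9*d^2*v + 20*d*v^2 + 12*v^3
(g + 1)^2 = g^2 + 2*g + 1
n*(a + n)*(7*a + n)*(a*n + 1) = 7*a^3*n^2 + 8*a^2*n^3 + 7*a^2*n + a*n^4 + 8*a*n^2 + n^3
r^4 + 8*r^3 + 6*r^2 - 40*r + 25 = (r - 1)^2*(r + 5)^2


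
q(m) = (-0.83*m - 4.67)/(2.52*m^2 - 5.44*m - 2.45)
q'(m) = (5.44 - 5.04*m)*(-0.83*m - 4.67)/(2.52*m^2 - 5.44*m - 2.45)^2 - 0.83/(2.52*m^2 - 5.44*m - 2.45)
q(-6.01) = 0.00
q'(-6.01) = -0.01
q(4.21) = -0.42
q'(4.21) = 0.30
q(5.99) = -0.17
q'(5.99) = 0.06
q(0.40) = 1.18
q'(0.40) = -0.76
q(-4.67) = -0.01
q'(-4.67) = -0.01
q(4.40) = -0.37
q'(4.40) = 0.24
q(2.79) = -3.51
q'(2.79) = 14.82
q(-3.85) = -0.03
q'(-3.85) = -0.03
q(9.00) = -0.08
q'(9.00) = 0.02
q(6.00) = -0.17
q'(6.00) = 0.06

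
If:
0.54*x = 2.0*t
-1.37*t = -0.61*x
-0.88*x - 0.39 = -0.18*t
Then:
No Solution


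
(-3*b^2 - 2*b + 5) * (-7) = 21*b^2 + 14*b - 35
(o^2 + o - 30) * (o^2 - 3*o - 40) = o^4 - 2*o^3 - 73*o^2 + 50*o + 1200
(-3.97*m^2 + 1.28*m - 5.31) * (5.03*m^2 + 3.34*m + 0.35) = -19.9691*m^4 - 6.8214*m^3 - 23.8236*m^2 - 17.2874*m - 1.8585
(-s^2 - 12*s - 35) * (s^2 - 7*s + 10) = -s^4 - 5*s^3 + 39*s^2 + 125*s - 350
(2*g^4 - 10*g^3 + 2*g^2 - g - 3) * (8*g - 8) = 16*g^5 - 96*g^4 + 96*g^3 - 24*g^2 - 16*g + 24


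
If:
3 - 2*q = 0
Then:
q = 3/2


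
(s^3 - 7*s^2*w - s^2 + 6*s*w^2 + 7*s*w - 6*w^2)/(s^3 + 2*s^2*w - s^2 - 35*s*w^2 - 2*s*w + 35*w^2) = (s^2 - 7*s*w + 6*w^2)/(s^2 + 2*s*w - 35*w^2)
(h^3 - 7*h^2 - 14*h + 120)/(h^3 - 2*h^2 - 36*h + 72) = (h^2 - h - 20)/(h^2 + 4*h - 12)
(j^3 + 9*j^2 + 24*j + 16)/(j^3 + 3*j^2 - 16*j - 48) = (j^2 + 5*j + 4)/(j^2 - j - 12)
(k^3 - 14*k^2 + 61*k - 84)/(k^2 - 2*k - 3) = (k^2 - 11*k + 28)/(k + 1)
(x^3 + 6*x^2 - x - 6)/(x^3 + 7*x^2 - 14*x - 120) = (x^2 - 1)/(x^2 + x - 20)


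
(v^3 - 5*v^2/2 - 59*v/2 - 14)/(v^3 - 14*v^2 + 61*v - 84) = (v^2 + 9*v/2 + 2)/(v^2 - 7*v + 12)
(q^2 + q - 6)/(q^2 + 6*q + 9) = (q - 2)/(q + 3)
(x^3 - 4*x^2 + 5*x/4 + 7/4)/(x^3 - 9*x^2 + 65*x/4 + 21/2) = (x - 1)/(x - 6)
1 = 1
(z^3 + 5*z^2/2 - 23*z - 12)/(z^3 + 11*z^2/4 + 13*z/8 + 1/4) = 4*(z^2 + 2*z - 24)/(4*z^2 + 9*z + 2)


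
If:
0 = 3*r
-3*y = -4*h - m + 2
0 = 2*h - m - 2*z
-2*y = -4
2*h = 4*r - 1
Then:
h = -1/2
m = 10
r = 0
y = 2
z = -11/2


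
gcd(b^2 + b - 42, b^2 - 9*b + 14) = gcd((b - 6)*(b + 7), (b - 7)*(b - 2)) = 1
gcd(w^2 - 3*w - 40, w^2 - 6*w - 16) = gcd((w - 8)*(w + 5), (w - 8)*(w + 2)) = w - 8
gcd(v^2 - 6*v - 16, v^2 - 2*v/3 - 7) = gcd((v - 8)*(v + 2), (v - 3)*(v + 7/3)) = 1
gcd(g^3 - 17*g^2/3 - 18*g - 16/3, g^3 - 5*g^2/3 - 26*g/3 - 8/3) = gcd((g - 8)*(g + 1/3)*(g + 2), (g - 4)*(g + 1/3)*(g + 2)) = g^2 + 7*g/3 + 2/3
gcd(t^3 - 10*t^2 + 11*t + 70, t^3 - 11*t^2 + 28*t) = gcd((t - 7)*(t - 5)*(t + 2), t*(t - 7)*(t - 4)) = t - 7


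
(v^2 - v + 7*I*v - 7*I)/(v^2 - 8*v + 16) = (v^2 - v + 7*I*v - 7*I)/(v^2 - 8*v + 16)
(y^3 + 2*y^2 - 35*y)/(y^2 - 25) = y*(y + 7)/(y + 5)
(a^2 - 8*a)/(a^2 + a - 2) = a*(a - 8)/(a^2 + a - 2)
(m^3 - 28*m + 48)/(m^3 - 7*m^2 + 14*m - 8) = (m + 6)/(m - 1)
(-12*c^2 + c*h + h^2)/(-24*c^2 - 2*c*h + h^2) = (3*c - h)/(6*c - h)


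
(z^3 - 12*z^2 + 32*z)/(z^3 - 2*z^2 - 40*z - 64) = z*(z - 4)/(z^2 + 6*z + 8)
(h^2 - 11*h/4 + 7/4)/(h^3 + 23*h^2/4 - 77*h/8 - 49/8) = 2*(h - 1)/(2*h^2 + 15*h + 7)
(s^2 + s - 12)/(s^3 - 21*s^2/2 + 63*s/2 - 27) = 2*(s + 4)/(2*s^2 - 15*s + 18)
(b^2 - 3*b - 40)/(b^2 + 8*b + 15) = (b - 8)/(b + 3)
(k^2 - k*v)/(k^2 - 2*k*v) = (k - v)/(k - 2*v)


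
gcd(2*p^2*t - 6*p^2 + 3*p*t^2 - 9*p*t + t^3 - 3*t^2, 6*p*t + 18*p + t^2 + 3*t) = 1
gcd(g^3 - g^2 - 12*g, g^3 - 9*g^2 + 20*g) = g^2 - 4*g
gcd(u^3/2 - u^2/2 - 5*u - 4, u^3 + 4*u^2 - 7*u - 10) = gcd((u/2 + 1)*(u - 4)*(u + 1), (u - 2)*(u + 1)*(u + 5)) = u + 1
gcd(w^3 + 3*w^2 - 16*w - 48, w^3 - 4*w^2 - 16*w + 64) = w^2 - 16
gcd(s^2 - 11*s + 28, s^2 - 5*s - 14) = s - 7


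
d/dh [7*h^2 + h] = 14*h + 1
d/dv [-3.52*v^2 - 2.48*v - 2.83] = -7.04*v - 2.48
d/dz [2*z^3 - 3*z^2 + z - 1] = 6*z^2 - 6*z + 1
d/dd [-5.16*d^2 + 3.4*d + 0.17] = 3.4 - 10.32*d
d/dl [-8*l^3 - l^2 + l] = -24*l^2 - 2*l + 1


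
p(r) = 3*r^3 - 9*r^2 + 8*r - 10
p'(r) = 9*r^2 - 18*r + 8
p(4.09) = 77.42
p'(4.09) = 84.93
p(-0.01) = -10.08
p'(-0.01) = 8.18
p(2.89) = 10.36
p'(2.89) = 31.15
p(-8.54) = -2603.21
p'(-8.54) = 818.10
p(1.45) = -8.18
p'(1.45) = 0.82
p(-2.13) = -96.86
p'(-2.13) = 87.17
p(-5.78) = -936.22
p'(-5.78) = 412.72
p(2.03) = -5.75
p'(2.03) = 8.55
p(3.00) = 14.00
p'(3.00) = 35.00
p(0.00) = -10.00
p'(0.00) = 8.00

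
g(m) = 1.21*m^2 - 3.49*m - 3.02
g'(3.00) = 3.77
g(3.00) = -2.60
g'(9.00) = 18.29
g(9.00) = 63.58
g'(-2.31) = -9.08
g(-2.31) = 11.50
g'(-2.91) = -10.53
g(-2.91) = 17.38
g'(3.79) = 5.68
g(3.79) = 1.13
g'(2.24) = 1.93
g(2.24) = -4.77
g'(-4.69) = -14.84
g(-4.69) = 39.96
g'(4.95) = 8.49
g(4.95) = 9.35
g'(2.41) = 2.34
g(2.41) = -4.40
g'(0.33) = -2.69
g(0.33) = -4.04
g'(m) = 2.42*m - 3.49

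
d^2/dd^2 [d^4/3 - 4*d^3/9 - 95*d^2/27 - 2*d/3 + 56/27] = 4*d^2 - 8*d/3 - 190/27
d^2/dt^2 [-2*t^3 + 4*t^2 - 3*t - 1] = 8 - 12*t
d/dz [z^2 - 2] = 2*z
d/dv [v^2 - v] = 2*v - 1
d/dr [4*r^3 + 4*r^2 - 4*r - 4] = 12*r^2 + 8*r - 4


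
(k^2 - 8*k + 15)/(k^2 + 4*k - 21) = (k - 5)/(k + 7)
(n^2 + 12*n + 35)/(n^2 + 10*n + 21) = (n + 5)/(n + 3)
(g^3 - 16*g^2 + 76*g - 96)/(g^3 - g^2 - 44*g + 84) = (g - 8)/(g + 7)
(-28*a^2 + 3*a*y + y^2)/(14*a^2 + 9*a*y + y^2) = (-4*a + y)/(2*a + y)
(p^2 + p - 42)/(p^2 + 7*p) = (p - 6)/p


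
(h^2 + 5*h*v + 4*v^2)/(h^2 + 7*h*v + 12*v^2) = (h + v)/(h + 3*v)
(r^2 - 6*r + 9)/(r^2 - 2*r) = (r^2 - 6*r + 9)/(r*(r - 2))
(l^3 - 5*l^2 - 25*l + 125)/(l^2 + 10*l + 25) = (l^2 - 10*l + 25)/(l + 5)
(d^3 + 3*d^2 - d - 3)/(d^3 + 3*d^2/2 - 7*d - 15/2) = 2*(d - 1)/(2*d - 5)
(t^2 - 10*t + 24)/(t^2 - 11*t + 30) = (t - 4)/(t - 5)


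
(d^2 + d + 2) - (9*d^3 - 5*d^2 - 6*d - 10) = -9*d^3 + 6*d^2 + 7*d + 12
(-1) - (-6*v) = 6*v - 1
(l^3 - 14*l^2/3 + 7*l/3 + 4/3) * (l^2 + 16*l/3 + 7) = l^5 + 2*l^4/3 - 140*l^3/9 - 170*l^2/9 + 211*l/9 + 28/3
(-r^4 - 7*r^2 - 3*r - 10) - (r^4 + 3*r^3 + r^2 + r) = -2*r^4 - 3*r^3 - 8*r^2 - 4*r - 10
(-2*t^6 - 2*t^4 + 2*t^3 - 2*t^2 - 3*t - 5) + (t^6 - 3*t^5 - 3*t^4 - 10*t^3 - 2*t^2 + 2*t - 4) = -t^6 - 3*t^5 - 5*t^4 - 8*t^3 - 4*t^2 - t - 9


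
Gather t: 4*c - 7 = 4*c - 7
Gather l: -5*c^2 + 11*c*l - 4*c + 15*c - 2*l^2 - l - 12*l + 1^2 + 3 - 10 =-5*c^2 + 11*c - 2*l^2 + l*(11*c - 13) - 6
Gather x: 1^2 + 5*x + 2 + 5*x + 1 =10*x + 4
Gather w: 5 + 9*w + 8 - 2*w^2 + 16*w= -2*w^2 + 25*w + 13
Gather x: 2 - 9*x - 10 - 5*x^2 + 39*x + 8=-5*x^2 + 30*x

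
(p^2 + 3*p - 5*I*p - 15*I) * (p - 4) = p^3 - p^2 - 5*I*p^2 - 12*p + 5*I*p + 60*I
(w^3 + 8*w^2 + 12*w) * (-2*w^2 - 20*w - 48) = -2*w^5 - 36*w^4 - 232*w^3 - 624*w^2 - 576*w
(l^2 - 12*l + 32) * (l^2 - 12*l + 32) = l^4 - 24*l^3 + 208*l^2 - 768*l + 1024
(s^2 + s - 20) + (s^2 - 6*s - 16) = 2*s^2 - 5*s - 36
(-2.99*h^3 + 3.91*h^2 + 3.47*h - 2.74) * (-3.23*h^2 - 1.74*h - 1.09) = 9.6577*h^5 - 7.4267*h^4 - 14.7524*h^3 - 1.4495*h^2 + 0.9853*h + 2.9866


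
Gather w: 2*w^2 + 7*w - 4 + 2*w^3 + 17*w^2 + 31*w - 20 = 2*w^3 + 19*w^2 + 38*w - 24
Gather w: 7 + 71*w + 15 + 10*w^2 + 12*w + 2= 10*w^2 + 83*w + 24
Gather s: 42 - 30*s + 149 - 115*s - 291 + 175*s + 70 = 30*s - 30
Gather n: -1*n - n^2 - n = -n^2 - 2*n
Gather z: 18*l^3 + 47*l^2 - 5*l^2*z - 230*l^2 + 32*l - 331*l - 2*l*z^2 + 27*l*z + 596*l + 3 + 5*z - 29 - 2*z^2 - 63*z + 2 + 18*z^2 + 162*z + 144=18*l^3 - 183*l^2 + 297*l + z^2*(16 - 2*l) + z*(-5*l^2 + 27*l + 104) + 120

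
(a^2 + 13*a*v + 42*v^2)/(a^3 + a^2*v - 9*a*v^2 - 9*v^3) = (a^2 + 13*a*v + 42*v^2)/(a^3 + a^2*v - 9*a*v^2 - 9*v^3)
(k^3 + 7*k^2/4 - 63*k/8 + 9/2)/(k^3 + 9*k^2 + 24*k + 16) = (8*k^2 - 18*k + 9)/(8*(k^2 + 5*k + 4))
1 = 1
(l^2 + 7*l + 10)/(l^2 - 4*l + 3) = (l^2 + 7*l + 10)/(l^2 - 4*l + 3)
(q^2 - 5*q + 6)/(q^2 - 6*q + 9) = (q - 2)/(q - 3)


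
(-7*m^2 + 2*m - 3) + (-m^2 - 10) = -8*m^2 + 2*m - 13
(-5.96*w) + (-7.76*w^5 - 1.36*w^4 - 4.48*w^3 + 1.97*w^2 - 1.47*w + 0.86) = -7.76*w^5 - 1.36*w^4 - 4.48*w^3 + 1.97*w^2 - 7.43*w + 0.86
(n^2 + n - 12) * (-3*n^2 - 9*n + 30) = -3*n^4 - 12*n^3 + 57*n^2 + 138*n - 360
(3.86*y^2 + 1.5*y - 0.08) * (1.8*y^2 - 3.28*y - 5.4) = 6.948*y^4 - 9.9608*y^3 - 25.908*y^2 - 7.8376*y + 0.432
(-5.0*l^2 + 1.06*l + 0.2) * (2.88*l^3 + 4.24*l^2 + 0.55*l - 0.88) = -14.4*l^5 - 18.1472*l^4 + 2.3204*l^3 + 5.831*l^2 - 0.8228*l - 0.176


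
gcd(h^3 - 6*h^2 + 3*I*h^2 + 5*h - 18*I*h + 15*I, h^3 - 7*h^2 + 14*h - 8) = h - 1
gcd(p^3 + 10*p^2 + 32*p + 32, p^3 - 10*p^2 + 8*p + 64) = p + 2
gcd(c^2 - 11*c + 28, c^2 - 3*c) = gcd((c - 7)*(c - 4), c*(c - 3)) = 1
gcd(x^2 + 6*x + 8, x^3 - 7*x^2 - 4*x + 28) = x + 2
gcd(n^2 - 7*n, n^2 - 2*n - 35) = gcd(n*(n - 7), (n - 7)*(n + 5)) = n - 7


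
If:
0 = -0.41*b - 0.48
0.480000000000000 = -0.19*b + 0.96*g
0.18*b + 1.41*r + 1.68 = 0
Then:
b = -1.17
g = 0.27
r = -1.04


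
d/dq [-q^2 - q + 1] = -2*q - 1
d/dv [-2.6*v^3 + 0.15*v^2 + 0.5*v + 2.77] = -7.8*v^2 + 0.3*v + 0.5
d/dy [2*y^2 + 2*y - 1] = 4*y + 2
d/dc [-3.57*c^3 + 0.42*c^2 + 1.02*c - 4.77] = -10.71*c^2 + 0.84*c + 1.02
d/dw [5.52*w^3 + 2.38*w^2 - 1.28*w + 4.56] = 16.56*w^2 + 4.76*w - 1.28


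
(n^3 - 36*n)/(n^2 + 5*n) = (n^2 - 36)/(n + 5)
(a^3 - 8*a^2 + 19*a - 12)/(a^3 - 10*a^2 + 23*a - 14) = (a^2 - 7*a + 12)/(a^2 - 9*a + 14)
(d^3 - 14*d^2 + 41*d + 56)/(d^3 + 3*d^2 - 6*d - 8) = (d^2 - 15*d + 56)/(d^2 + 2*d - 8)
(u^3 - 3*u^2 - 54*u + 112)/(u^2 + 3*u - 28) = (u^2 - 10*u + 16)/(u - 4)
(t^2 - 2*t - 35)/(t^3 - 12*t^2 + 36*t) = (t^2 - 2*t - 35)/(t*(t^2 - 12*t + 36))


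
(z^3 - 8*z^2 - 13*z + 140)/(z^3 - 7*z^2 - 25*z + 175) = (z + 4)/(z + 5)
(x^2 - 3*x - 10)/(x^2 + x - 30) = (x + 2)/(x + 6)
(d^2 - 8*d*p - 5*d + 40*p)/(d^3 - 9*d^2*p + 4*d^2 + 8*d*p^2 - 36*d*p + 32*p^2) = (5 - d)/(-d^2 + d*p - 4*d + 4*p)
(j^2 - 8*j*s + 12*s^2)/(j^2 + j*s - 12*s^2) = (j^2 - 8*j*s + 12*s^2)/(j^2 + j*s - 12*s^2)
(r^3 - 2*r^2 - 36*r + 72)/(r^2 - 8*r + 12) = r + 6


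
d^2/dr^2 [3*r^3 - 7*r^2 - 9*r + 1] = 18*r - 14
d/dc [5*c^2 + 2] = 10*c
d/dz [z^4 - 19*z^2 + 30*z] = 4*z^3 - 38*z + 30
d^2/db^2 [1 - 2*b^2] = -4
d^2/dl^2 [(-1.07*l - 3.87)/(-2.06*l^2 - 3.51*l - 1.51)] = ((1.07*l + 3.87)*(4.12*l + 3.51)*(8.24*l + 7.02) - (13.2252*l + 23.4558)*(2.06*l^2 + 3.51*l + 1.51))/(2.06*l^2 + 3.51*l + 1.51)^3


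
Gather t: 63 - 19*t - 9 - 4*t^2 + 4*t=-4*t^2 - 15*t + 54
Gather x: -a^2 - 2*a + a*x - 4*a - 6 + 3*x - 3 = -a^2 - 6*a + x*(a + 3) - 9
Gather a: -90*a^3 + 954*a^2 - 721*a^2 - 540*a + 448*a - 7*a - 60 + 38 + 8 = -90*a^3 + 233*a^2 - 99*a - 14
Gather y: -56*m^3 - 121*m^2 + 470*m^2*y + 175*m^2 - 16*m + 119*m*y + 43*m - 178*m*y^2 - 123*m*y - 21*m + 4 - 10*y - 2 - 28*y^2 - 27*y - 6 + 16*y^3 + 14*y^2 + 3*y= -56*m^3 + 54*m^2 + 6*m + 16*y^3 + y^2*(-178*m - 14) + y*(470*m^2 - 4*m - 34) - 4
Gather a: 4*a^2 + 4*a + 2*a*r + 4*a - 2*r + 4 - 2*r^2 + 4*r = 4*a^2 + a*(2*r + 8) - 2*r^2 + 2*r + 4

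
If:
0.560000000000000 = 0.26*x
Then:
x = 2.15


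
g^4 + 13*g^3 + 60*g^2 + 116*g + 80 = (g + 2)^2*(g + 4)*(g + 5)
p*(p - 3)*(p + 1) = p^3 - 2*p^2 - 3*p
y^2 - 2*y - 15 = (y - 5)*(y + 3)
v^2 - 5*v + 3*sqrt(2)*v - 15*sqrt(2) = (v - 5)*(v + 3*sqrt(2))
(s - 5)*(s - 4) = s^2 - 9*s + 20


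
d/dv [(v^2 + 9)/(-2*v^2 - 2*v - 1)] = 2*(-v^2 + 17*v + 9)/(4*v^4 + 8*v^3 + 8*v^2 + 4*v + 1)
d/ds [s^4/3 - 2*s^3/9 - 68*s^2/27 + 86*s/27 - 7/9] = 4*s^3/3 - 2*s^2/3 - 136*s/27 + 86/27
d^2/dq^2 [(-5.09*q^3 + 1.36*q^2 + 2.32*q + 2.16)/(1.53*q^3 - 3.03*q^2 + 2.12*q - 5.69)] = (-40.8262139999999*q^6 + 131.644872*q^5 - 562.067532*q^4 + 180.318422*q^3 + 631.102008*q^2 - 1199.180622*q + 88.970368)/(3.581577*q^9 - 21.278781*q^8 + 57.028455*q^7 - 126.745938*q^6 + 237.289446*q^5 - 308.308563*q^4 + 377.436131*q^3 - 371.018157*q^2 + 205.911996*q - 184.220009)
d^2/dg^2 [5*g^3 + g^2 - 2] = 30*g + 2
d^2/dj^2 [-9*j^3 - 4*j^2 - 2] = -54*j - 8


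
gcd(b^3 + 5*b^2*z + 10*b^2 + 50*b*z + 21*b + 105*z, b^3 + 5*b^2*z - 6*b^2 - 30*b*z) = b + 5*z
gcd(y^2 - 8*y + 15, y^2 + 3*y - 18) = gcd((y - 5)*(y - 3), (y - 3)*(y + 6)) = y - 3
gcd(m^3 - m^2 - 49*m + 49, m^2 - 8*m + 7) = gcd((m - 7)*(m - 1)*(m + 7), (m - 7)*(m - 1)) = m^2 - 8*m + 7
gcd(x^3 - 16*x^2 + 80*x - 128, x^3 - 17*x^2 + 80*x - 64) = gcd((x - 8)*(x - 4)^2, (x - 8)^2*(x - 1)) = x - 8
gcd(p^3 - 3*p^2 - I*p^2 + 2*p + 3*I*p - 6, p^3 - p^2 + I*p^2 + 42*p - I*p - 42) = 1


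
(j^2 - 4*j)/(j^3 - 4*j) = (j - 4)/(j^2 - 4)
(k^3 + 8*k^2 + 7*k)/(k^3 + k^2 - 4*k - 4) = k*(k + 7)/(k^2 - 4)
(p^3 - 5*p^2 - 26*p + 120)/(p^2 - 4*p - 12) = (p^2 + p - 20)/(p + 2)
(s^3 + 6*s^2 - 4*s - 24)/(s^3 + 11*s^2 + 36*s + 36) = (s - 2)/(s + 3)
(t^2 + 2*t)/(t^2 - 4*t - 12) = t/(t - 6)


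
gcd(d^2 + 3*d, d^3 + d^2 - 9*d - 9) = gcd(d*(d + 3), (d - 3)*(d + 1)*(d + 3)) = d + 3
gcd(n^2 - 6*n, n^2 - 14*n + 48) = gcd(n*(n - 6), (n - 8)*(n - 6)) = n - 6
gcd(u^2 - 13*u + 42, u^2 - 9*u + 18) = u - 6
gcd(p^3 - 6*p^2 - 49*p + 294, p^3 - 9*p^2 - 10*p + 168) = p^2 - 13*p + 42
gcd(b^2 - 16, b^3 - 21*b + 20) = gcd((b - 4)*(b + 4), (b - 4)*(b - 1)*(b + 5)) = b - 4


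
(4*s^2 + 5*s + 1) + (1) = 4*s^2 + 5*s + 2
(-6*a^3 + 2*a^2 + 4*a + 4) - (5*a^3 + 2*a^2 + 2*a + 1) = -11*a^3 + 2*a + 3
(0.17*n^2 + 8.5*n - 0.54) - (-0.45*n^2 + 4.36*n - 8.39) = 0.62*n^2 + 4.14*n + 7.85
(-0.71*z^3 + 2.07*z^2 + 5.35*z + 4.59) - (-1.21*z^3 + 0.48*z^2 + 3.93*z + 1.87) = 0.5*z^3 + 1.59*z^2 + 1.42*z + 2.72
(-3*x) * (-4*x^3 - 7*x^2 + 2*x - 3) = 12*x^4 + 21*x^3 - 6*x^2 + 9*x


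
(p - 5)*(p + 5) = p^2 - 25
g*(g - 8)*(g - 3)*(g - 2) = g^4 - 13*g^3 + 46*g^2 - 48*g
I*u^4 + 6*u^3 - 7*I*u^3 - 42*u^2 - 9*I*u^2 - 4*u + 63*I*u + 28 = (u - 7)*(u - 4*I)*(u - I)*(I*u + 1)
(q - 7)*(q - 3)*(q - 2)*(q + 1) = q^4 - 11*q^3 + 29*q^2 - q - 42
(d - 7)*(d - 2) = d^2 - 9*d + 14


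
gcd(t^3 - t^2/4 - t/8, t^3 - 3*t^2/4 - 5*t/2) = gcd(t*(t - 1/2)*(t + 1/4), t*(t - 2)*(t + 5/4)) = t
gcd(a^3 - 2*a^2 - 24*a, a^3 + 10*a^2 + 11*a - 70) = 1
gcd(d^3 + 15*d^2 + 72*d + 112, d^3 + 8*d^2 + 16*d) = d^2 + 8*d + 16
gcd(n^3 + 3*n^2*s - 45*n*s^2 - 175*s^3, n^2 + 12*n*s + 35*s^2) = n + 5*s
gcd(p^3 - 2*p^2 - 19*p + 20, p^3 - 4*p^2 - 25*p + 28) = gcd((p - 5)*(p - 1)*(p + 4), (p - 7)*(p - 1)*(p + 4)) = p^2 + 3*p - 4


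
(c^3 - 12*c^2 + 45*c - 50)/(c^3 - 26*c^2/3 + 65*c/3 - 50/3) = 3*(c - 5)/(3*c - 5)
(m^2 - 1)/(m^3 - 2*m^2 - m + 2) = 1/(m - 2)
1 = 1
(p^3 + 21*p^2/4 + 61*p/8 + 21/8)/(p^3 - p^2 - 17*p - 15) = (8*p^2 + 18*p + 7)/(8*(p^2 - 4*p - 5))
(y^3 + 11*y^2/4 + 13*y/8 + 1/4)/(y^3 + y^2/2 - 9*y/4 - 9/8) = (4*y^2 + 9*y + 2)/(4*y^2 - 9)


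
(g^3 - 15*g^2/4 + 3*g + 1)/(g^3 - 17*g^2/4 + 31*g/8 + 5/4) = 2*(g - 2)/(2*g - 5)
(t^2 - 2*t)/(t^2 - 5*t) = (t - 2)/(t - 5)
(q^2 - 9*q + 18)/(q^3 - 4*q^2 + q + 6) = (q - 6)/(q^2 - q - 2)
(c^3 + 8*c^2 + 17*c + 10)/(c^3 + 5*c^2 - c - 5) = (c + 2)/(c - 1)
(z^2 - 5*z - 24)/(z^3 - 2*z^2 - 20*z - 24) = (-z^2 + 5*z + 24)/(-z^3 + 2*z^2 + 20*z + 24)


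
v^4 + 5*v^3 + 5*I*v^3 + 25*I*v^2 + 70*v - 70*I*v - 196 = (v - 2)*(v + 7)*(v - 2*I)*(v + 7*I)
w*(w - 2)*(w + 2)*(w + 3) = w^4 + 3*w^3 - 4*w^2 - 12*w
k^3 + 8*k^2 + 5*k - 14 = (k - 1)*(k + 2)*(k + 7)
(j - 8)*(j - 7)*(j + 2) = j^3 - 13*j^2 + 26*j + 112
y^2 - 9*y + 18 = (y - 6)*(y - 3)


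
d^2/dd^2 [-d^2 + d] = -2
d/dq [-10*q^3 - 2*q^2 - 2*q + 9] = -30*q^2 - 4*q - 2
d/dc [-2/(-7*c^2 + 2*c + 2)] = 4*(1 - 7*c)/(-7*c^2 + 2*c + 2)^2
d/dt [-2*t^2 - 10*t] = -4*t - 10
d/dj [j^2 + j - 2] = 2*j + 1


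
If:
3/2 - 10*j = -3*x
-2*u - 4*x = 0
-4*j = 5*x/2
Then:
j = 15/148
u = 12/37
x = -6/37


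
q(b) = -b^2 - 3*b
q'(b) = -2*b - 3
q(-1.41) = 2.24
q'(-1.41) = -0.18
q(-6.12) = -19.09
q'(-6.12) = 9.24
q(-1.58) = 2.24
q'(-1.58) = 0.16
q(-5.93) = -17.37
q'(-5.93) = 8.86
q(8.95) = -106.95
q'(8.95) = -20.90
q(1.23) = -5.20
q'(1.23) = -5.46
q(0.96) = -3.80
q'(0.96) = -4.92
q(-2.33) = 1.56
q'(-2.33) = 1.66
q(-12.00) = -108.00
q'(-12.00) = 21.00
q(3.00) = -18.00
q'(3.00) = -9.00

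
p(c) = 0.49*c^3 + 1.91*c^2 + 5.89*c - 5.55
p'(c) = 1.47*c^2 + 3.82*c + 5.89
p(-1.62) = -12.16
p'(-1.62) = 3.56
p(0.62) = -1.05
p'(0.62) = 8.82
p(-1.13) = -10.47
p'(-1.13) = 3.45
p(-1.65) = -12.27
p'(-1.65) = 3.59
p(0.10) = -4.94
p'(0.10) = 6.29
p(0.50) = -2.07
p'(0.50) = 8.17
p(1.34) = 6.95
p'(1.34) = 13.65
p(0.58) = -1.40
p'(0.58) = 8.60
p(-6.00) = -77.97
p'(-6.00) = 35.89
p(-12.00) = -647.91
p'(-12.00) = 171.73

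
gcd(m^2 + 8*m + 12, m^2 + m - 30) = m + 6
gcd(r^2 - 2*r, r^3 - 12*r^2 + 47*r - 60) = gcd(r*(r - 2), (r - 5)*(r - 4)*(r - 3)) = 1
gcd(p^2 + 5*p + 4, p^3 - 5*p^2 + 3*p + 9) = p + 1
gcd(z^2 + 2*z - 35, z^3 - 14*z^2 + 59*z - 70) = z - 5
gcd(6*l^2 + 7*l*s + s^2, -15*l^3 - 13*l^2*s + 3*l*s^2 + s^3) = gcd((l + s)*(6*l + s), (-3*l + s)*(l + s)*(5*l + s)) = l + s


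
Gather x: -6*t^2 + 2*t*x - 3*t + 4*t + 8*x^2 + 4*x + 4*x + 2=-6*t^2 + t + 8*x^2 + x*(2*t + 8) + 2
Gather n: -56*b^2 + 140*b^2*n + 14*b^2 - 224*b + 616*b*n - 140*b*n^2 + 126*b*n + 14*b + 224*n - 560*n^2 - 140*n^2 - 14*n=-42*b^2 - 210*b + n^2*(-140*b - 700) + n*(140*b^2 + 742*b + 210)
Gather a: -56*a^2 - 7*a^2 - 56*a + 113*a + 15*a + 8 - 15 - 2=-63*a^2 + 72*a - 9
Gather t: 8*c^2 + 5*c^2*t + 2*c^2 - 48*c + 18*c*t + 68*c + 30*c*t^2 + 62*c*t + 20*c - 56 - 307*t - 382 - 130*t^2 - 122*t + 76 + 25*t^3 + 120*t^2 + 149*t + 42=10*c^2 + 40*c + 25*t^3 + t^2*(30*c - 10) + t*(5*c^2 + 80*c - 280) - 320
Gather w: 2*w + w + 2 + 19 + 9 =3*w + 30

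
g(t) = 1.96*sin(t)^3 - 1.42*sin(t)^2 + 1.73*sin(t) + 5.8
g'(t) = 5.88*sin(t)^2*cos(t) - 2.84*sin(t)*cos(t) + 1.73*cos(t)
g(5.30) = 2.25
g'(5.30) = 4.53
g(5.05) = 1.26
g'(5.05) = 3.19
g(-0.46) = 4.58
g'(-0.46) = 3.72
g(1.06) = 7.53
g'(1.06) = 1.82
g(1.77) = 7.98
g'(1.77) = -0.91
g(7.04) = 6.95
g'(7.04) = 1.86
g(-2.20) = 2.44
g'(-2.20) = -4.63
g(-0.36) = 4.93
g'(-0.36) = 3.24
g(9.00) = 6.41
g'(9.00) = -1.42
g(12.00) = 4.16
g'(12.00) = 4.17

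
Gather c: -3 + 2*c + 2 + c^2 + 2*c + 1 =c^2 + 4*c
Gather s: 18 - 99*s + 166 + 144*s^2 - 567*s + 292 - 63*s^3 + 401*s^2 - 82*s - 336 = -63*s^3 + 545*s^2 - 748*s + 140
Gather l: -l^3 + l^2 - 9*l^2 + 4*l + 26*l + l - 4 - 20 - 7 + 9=-l^3 - 8*l^2 + 31*l - 22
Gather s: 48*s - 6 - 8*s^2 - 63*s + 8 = -8*s^2 - 15*s + 2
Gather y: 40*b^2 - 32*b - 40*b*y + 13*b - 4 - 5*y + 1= 40*b^2 - 19*b + y*(-40*b - 5) - 3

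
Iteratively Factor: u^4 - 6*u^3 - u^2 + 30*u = (u - 5)*(u^3 - u^2 - 6*u) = (u - 5)*(u + 2)*(u^2 - 3*u) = u*(u - 5)*(u + 2)*(u - 3)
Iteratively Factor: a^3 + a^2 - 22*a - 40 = (a + 2)*(a^2 - a - 20) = (a + 2)*(a + 4)*(a - 5)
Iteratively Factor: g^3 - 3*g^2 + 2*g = (g - 2)*(g^2 - g) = (g - 2)*(g - 1)*(g)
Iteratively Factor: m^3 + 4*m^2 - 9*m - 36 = (m - 3)*(m^2 + 7*m + 12) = (m - 3)*(m + 4)*(m + 3)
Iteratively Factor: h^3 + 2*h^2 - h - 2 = (h - 1)*(h^2 + 3*h + 2) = (h - 1)*(h + 2)*(h + 1)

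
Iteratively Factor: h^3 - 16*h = (h + 4)*(h^2 - 4*h) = (h - 4)*(h + 4)*(h)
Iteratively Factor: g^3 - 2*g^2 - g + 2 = (g + 1)*(g^2 - 3*g + 2) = (g - 1)*(g + 1)*(g - 2)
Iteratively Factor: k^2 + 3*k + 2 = (k + 2)*(k + 1)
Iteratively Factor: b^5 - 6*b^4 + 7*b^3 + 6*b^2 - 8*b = (b)*(b^4 - 6*b^3 + 7*b^2 + 6*b - 8) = b*(b - 1)*(b^3 - 5*b^2 + 2*b + 8) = b*(b - 4)*(b - 1)*(b^2 - b - 2) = b*(b - 4)*(b - 1)*(b + 1)*(b - 2)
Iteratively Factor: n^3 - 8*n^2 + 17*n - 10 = (n - 5)*(n^2 - 3*n + 2) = (n - 5)*(n - 2)*(n - 1)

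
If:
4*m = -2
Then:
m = -1/2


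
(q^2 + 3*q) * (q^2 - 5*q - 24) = q^4 - 2*q^3 - 39*q^2 - 72*q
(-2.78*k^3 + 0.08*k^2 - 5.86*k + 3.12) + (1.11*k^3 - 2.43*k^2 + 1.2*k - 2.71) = -1.67*k^3 - 2.35*k^2 - 4.66*k + 0.41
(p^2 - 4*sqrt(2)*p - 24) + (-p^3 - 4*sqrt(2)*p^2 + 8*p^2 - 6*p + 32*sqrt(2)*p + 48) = -p^3 - 4*sqrt(2)*p^2 + 9*p^2 - 6*p + 28*sqrt(2)*p + 24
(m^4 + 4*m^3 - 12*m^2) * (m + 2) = m^5 + 6*m^4 - 4*m^3 - 24*m^2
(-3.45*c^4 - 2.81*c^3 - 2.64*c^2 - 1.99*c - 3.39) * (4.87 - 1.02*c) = 3.519*c^5 - 13.9353*c^4 - 10.9919*c^3 - 10.827*c^2 - 6.2335*c - 16.5093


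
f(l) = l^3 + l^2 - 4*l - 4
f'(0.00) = -4.00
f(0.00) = -4.00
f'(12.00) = 452.00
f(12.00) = 1820.00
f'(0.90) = 0.23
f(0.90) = -6.06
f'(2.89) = 26.84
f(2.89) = 16.93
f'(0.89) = 0.16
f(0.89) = -6.06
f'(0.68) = -1.25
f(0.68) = -5.94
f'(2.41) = 18.24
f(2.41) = 6.17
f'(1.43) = 4.99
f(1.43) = -4.75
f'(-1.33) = -1.35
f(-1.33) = 0.74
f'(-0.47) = -4.28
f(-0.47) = -2.00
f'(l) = 3*l^2 + 2*l - 4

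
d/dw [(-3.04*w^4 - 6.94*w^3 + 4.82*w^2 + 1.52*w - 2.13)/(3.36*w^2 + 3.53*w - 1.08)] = (-20.4288*w^5 - 55.512*w^4 - 35.8636*w^3 + 34.393*w^2 + 3.9024*w + 5.8773)/(11.2896*w^4 + 23.7216*w^3 + 5.2033*w^2 - 7.6248*w + 1.1664)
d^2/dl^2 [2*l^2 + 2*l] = 4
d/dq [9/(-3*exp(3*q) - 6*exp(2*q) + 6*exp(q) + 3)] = (9*exp(2*q) + 12*exp(q) - 6)*exp(q)/(exp(3*q) + 2*exp(2*q) - 2*exp(q) - 1)^2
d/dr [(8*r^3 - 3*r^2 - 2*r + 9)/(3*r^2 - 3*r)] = (8*r^4 - 16*r^3 + 5*r^2 - 18*r + 9)/(3*r^2*(r^2 - 2*r + 1))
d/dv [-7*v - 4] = -7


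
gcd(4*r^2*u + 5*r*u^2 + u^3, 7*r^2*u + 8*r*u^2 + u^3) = r*u + u^2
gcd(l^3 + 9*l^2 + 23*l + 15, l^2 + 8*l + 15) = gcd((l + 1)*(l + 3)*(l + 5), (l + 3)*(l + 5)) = l^2 + 8*l + 15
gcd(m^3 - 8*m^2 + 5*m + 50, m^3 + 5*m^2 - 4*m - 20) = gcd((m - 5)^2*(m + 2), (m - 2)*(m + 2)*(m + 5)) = m + 2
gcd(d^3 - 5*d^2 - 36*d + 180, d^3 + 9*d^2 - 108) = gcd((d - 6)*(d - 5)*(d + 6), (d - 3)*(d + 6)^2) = d + 6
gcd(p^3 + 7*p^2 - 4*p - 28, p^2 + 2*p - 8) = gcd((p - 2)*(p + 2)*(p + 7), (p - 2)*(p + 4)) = p - 2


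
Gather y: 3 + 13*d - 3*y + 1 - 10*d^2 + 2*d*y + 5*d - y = -10*d^2 + 18*d + y*(2*d - 4) + 4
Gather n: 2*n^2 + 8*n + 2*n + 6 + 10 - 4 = 2*n^2 + 10*n + 12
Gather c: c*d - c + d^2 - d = c*(d - 1) + d^2 - d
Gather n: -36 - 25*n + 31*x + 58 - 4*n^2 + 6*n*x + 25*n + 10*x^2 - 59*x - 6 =-4*n^2 + 6*n*x + 10*x^2 - 28*x + 16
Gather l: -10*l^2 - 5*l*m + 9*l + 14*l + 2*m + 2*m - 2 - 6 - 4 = -10*l^2 + l*(23 - 5*m) + 4*m - 12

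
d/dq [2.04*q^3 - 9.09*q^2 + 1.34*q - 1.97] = 6.12*q^2 - 18.18*q + 1.34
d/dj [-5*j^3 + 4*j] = 4 - 15*j^2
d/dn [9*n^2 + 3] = 18*n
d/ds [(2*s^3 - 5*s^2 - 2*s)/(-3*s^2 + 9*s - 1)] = (-6*s^4 + 36*s^3 - 57*s^2 + 10*s + 2)/(9*s^4 - 54*s^3 + 87*s^2 - 18*s + 1)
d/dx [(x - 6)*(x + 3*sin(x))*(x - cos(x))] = (x - 6)*(x + 3*sin(x))*(sin(x) + 1) + (x - 6)*(x - cos(x))*(3*cos(x) + 1) + (x + 3*sin(x))*(x - cos(x))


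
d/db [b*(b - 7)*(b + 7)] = 3*b^2 - 49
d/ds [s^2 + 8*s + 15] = 2*s + 8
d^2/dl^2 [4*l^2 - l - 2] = 8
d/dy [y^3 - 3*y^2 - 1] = 3*y*(y - 2)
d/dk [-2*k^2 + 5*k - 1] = 5 - 4*k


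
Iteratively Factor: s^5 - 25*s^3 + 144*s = (s - 4)*(s^4 + 4*s^3 - 9*s^2 - 36*s) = (s - 4)*(s + 3)*(s^3 + s^2 - 12*s) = (s - 4)*(s - 3)*(s + 3)*(s^2 + 4*s) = s*(s - 4)*(s - 3)*(s + 3)*(s + 4)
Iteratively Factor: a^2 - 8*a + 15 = (a - 5)*(a - 3)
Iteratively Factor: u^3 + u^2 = (u + 1)*(u^2) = u*(u + 1)*(u)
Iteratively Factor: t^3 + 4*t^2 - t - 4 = (t + 1)*(t^2 + 3*t - 4) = (t + 1)*(t + 4)*(t - 1)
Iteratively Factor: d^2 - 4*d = (d)*(d - 4)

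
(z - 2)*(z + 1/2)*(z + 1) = z^3 - z^2/2 - 5*z/2 - 1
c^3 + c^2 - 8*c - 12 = (c - 3)*(c + 2)^2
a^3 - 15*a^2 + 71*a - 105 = (a - 7)*(a - 5)*(a - 3)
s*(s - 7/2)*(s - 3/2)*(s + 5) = s^4 - 79*s^2/4 + 105*s/4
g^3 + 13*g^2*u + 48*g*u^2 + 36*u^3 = (g + u)*(g + 6*u)^2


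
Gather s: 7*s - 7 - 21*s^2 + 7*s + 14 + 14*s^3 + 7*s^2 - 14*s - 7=14*s^3 - 14*s^2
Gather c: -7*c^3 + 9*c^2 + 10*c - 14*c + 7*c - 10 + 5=-7*c^3 + 9*c^2 + 3*c - 5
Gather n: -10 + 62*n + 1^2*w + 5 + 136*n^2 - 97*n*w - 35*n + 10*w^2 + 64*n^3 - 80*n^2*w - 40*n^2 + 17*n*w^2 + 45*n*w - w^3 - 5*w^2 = 64*n^3 + n^2*(96 - 80*w) + n*(17*w^2 - 52*w + 27) - w^3 + 5*w^2 + w - 5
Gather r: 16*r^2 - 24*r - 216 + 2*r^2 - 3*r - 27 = 18*r^2 - 27*r - 243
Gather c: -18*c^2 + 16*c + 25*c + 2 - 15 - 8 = -18*c^2 + 41*c - 21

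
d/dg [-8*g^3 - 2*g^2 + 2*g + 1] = -24*g^2 - 4*g + 2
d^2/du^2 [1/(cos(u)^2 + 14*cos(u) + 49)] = 2*(7*cos(u) - cos(2*u) + 2)/(cos(u) + 7)^4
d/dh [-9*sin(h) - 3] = -9*cos(h)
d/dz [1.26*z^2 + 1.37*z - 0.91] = 2.52*z + 1.37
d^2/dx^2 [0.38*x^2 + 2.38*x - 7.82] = 0.760000000000000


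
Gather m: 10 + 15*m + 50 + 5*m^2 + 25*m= 5*m^2 + 40*m + 60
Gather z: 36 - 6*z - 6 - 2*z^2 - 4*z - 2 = -2*z^2 - 10*z + 28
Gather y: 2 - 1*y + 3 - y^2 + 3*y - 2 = -y^2 + 2*y + 3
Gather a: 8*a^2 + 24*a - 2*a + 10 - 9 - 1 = 8*a^2 + 22*a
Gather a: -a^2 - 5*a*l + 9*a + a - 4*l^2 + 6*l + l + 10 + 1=-a^2 + a*(10 - 5*l) - 4*l^2 + 7*l + 11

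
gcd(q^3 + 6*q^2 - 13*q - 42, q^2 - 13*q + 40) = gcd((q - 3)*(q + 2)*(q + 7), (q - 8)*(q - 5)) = 1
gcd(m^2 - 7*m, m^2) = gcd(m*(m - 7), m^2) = m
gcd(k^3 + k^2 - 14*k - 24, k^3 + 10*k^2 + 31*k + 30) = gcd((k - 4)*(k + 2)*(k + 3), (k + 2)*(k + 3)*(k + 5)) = k^2 + 5*k + 6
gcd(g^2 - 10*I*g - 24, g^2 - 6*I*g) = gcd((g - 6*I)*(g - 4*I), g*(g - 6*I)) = g - 6*I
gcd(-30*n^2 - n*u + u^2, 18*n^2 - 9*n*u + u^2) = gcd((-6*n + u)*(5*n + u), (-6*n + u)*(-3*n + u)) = -6*n + u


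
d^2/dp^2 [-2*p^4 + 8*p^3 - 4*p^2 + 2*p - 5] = -24*p^2 + 48*p - 8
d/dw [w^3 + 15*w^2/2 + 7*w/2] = 3*w^2 + 15*w + 7/2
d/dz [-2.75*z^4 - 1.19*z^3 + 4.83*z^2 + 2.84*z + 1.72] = -11.0*z^3 - 3.57*z^2 + 9.66*z + 2.84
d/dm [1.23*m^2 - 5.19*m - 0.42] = 2.46*m - 5.19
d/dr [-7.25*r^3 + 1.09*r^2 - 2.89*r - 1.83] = -21.75*r^2 + 2.18*r - 2.89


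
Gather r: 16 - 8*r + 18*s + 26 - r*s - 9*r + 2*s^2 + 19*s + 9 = r*(-s - 17) + 2*s^2 + 37*s + 51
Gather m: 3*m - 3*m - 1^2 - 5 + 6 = 0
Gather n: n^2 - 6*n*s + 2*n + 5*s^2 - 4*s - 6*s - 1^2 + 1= n^2 + n*(2 - 6*s) + 5*s^2 - 10*s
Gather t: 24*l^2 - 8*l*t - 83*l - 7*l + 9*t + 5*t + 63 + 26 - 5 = 24*l^2 - 90*l + t*(14 - 8*l) + 84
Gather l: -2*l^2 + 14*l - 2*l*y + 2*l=-2*l^2 + l*(16 - 2*y)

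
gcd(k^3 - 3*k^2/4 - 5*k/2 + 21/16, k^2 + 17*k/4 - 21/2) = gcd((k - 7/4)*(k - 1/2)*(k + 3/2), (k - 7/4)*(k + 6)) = k - 7/4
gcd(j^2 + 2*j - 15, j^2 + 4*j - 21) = j - 3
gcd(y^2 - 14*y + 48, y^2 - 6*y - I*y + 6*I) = y - 6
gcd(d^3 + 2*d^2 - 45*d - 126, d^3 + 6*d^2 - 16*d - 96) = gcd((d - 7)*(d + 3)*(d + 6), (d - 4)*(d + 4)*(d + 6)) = d + 6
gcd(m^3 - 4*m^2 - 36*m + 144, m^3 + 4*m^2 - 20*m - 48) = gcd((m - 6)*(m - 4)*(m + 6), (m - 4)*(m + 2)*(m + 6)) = m^2 + 2*m - 24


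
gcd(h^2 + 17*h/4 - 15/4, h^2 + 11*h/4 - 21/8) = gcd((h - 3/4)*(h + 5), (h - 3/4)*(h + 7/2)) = h - 3/4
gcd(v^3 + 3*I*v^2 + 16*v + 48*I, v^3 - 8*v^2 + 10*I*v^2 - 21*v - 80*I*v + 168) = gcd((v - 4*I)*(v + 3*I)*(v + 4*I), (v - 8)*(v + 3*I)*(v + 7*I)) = v + 3*I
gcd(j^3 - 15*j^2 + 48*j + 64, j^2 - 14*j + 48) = j - 8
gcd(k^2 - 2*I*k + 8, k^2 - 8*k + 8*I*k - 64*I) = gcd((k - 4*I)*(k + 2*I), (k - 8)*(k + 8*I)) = 1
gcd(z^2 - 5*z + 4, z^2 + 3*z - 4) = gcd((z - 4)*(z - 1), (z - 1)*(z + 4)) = z - 1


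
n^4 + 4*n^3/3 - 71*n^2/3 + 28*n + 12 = (n - 3)*(n - 2)*(n + 1/3)*(n + 6)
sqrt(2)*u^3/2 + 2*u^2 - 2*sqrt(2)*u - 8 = (u - 2)*(u + 2*sqrt(2))*(sqrt(2)*u/2 + sqrt(2))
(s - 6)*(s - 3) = s^2 - 9*s + 18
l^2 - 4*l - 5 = (l - 5)*(l + 1)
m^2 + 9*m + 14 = (m + 2)*(m + 7)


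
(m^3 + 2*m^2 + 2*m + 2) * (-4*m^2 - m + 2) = -4*m^5 - 9*m^4 - 8*m^3 - 6*m^2 + 2*m + 4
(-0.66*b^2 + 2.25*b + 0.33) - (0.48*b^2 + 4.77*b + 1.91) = -1.14*b^2 - 2.52*b - 1.58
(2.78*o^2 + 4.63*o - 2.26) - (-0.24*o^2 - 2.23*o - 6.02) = 3.02*o^2 + 6.86*o + 3.76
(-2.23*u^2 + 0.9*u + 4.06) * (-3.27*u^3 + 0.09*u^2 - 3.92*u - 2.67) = 7.2921*u^5 - 3.1437*u^4 - 4.4536*u^3 + 2.7915*u^2 - 18.3182*u - 10.8402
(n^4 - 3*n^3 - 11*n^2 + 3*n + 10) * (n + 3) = n^5 - 20*n^3 - 30*n^2 + 19*n + 30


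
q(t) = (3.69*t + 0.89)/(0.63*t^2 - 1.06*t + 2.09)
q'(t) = (1.06 - 1.26*t)*(3.69*t + 0.89)/(0.63*t^2 - 1.06*t + 2.09)^2 + 3.69/(0.63*t^2 - 1.06*t + 2.09)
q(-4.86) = -0.77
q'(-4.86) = -0.08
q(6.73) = 1.10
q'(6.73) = -0.19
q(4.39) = 1.78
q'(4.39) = -0.45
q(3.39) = 2.34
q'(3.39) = -0.66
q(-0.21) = 0.05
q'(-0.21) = 1.60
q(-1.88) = -0.96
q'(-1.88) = 0.06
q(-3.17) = -0.92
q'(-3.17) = -0.08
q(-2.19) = -0.97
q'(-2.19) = -0.00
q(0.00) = 0.43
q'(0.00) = 1.98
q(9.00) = 0.78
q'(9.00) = -0.10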